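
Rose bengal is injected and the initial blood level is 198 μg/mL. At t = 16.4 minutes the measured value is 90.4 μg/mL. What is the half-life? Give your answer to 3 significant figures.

14.5 minutes

A/A₀ = 90.4/198 ≈ 0.45657.
n = log₂(2.1903) ≈ 1.1311 half-lives elapsed in 16.4 minutes.
t½ = 16.4/1.1311 ≈ 14.499 minutes.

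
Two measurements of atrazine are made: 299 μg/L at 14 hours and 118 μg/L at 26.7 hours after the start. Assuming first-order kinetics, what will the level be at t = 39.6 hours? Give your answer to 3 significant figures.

Over Δt = 26.7 − 14 = 12.7 hours, the level fell by a factor of 299/118 ≈ 2.5339.
n = log₂(2.5339) ≈ 1.3414 half-lives, so t½ = 12.7/1.3414 ≈ 9.468 hours.
From t = 26.7 to t = 39.6: 118 × (1/2)^((39.6−26.7)/9.468) ≈ 45.892 μg/L.

45.9 μg/L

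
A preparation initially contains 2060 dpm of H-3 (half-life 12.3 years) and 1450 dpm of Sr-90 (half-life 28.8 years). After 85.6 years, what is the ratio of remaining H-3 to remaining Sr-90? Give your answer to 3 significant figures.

0.0896

H-3: 2060 × (1/2)^(85.6/12.3) = 2060 × (1/2)^6.9593 ≈ 16.554 dpm.
Sr-90: 1450 × (1/2)^(85.6/28.8) = 1450 × (1/2)^2.9722 ≈ 184.77 dpm.
Ratio ≈ 16.554 / 184.77 ≈ 0.089589.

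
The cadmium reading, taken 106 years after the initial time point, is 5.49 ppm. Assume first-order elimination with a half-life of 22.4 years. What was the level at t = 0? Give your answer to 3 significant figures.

146 ppm

Number of half-lives elapsed: n = 106/22.4 ≈ 4.7321.
A₀ = A × 2^n = 5.49 × 2^4.7321 = 5.49 × 26.578 ≈ 145.91 ppm.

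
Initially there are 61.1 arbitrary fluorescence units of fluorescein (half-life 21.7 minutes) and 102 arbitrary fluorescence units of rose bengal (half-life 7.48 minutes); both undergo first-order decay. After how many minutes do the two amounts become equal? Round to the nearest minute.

Set 61.1·(1/2)^(t/21.7) = 102·(1/2)^(t/7.48).
Taking log₂: log₂(61.1/102) = t·(1/21.7 − 1/7.48).
log₂(0.59902) = -0.73932; 1/21.7 − 1/7.48 = -0.087607.
t = -0.73932 / -0.087607 ≈ 8.4391 minutes.

8 minutes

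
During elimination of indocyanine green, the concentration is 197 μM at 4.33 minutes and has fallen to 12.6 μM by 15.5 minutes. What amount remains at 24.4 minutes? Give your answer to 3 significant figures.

Over Δt = 15.5 − 4.33 = 11.17 minutes, the level fell by a factor of 197/12.6 ≈ 15.635.
n = log₂(15.635) ≈ 3.9667 half-lives, so t½ = 11.17/3.9667 ≈ 2.8159 minutes.
From t = 15.5 to t = 24.4: 12.6 × (1/2)^((24.4−15.5)/2.8159) ≈ 1.4091 μM.

1.41 μM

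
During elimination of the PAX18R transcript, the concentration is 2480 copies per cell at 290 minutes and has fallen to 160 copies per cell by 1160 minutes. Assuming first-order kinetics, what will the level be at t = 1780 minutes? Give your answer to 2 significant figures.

Over Δt = 1160 − 290 = 870 minutes, the level fell by a factor of 2480/160 ≈ 15.5.
n = log₂(15.5) ≈ 3.9542 half-lives, so t½ = 870/3.9542 ≈ 220.02 minutes.
From t = 1160 to t = 1780: 160 × (1/2)^((1780−1160)/220.02) ≈ 22.69 copies per cell.

23 copies per cell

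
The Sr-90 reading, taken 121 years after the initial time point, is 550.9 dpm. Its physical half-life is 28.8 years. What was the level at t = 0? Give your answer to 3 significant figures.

Number of half-lives elapsed: n = 121/28.8 ≈ 4.2014.
A₀ = A × 2^n = 550.9 × 2^4.2014 = 550.9 × 18.397 ≈ 10135 dpm.

10100 dpm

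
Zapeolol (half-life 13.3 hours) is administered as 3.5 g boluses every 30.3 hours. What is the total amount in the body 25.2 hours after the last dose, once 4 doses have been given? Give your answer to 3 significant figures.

1.18 g

The 4 doses were given 116.1, 85.8, 55.5, 25.2 hours ago.
Total = 3.5·(1/2)^(116.1/13.3) + 3.5·(1/2)^(85.8/13.3) + 3.5·(1/2)^(55.5/13.3) + 3.5·(1/2)^(25.2/13.3)
      = 0.0082467 + 0.040002 + 0.19404 + 0.94123 ≈ 1.1835 g.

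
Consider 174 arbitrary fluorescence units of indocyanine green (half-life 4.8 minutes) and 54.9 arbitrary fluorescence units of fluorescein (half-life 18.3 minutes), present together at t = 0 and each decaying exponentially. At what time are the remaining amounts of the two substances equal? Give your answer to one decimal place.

10.8 minutes

Set 174·(1/2)^(t/4.8) = 54.9·(1/2)^(t/18.3).
Taking log₂: log₂(174/54.9) = t·(1/4.8 − 1/18.3).
log₂(3.1694) = 1.6642; 1/4.8 − 1/18.3 = 0.15369.
t = 1.6642 / 0.15369 ≈ 10.828 minutes.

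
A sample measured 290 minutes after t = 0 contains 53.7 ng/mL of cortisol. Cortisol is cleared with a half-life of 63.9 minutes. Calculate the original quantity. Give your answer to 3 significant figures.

1250 ng/mL

Number of half-lives elapsed: n = 290/63.9 ≈ 4.5383.
A₀ = A × 2^n = 53.7 × 2^4.5383 = 53.7 × 23.237 ≈ 1247.8 ng/mL.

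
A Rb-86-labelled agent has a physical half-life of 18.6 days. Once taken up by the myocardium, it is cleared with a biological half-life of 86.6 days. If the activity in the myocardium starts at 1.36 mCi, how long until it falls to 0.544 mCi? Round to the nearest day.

1/t_eff = 1/t_phys + 1/t_biol = 1/18.6 + 1/86.6 = 0.065311 per day.
t_eff = 18.6 × 86.6 / (18.6 + 86.6) ≈ 15.311 days.
n = log₂(1.36/0.544) ≈ 1.3219; t = 1.3219 × 15.311 ≈ 20.241 days.

20 days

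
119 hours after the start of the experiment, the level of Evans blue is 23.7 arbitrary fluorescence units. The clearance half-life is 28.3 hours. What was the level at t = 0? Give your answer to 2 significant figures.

440 arbitrary fluorescence units

Number of half-lives elapsed: n = 119/28.3 ≈ 4.2049.
A₀ = A × 2^n = 23.7 × 2^4.2049 = 23.7 × 18.442 ≈ 437.08 arbitrary fluorescence units.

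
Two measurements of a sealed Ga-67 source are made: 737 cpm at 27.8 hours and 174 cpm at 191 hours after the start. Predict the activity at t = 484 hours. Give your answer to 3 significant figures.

13.0 cpm

Over Δt = 191 − 27.8 = 163.2 hours, the level fell by a factor of 737/174 ≈ 4.2356.
n = log₂(4.2356) ≈ 2.0826 half-lives, so t½ = 163.2/2.0826 ≈ 78.364 hours.
From t = 191 to t = 484: 174 × (1/2)^((484−191)/78.364) ≈ 13.032 cpm.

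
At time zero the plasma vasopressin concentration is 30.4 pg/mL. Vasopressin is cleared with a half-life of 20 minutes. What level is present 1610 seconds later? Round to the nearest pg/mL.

Convert the elapsed time: 1610 seconds = 26.8333 minutes.
Number of half-lives: n = 26.8333/20 ≈ 1.3417.
Remaining = 30.4 × (1/2)^1.3417 = 30.4 × 0.39456 ≈ 11.995 pg/mL.

12 pg/mL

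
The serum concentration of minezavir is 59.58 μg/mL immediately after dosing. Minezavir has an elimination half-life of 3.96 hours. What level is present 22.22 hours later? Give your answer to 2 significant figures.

Number of half-lives: n = 22.22/3.96 ≈ 5.6111.
Remaining = 59.58 × (1/2)^5.6111 = 59.58 × 0.020459 ≈ 1.219 μg/mL.

1.2 μg/mL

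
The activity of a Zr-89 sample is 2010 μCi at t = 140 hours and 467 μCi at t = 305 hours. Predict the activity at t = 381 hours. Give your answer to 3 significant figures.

Over Δt = 305 − 140 = 165 hours, the level fell by a factor of 2010/467 ≈ 4.3041.
n = log₂(4.3041) ≈ 2.1057 half-lives, so t½ = 165/2.1057 ≈ 78.359 hours.
From t = 305 to t = 381: 467 × (1/2)^((381−305)/78.359) ≈ 238.42 μCi.

238 μCi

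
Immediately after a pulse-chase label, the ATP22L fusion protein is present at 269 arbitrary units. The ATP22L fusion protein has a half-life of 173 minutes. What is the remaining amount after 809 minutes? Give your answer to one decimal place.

Number of half-lives: n = 809/173 ≈ 4.6763.
Remaining = 269 × (1/2)^4.6763 = 269 × 0.03911 ≈ 10.521 arbitrary units.

10.5 arbitrary units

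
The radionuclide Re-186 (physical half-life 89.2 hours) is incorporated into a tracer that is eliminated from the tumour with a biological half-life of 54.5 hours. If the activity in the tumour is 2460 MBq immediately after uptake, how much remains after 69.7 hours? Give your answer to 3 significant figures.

1/t_eff = 1/t_phys + 1/t_biol = 1/89.2 + 1/54.5 = 0.029559 per hour.
t_eff = 89.2 × 54.5 / (89.2 + 54.5) ≈ 33.83 hours.
Remaining = 2460 × (1/2)^(69.7/33.83) = 2460 × (1/2)^2.0603 ≈ 589.83 MBq.

590 MBq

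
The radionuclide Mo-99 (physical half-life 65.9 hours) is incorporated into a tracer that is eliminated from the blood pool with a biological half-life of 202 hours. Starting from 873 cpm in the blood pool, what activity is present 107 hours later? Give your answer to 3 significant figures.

196 cpm

1/t_eff = 1/t_phys + 1/t_biol = 1/65.9 + 1/202 = 0.020125 per hour.
t_eff = 65.9 × 202 / (65.9 + 202) ≈ 49.689 hours.
Remaining = 873 × (1/2)^(107/49.689) = 873 × (1/2)^2.1534 ≈ 196.24 cpm.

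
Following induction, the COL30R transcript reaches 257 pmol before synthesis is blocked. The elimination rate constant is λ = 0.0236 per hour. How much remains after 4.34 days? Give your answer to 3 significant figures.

t½ = ln 2 / λ = 0.69315 / 0.0236 ≈ 29.371 hours.
Convert the elapsed time: 4.34 days = 104.16 hours.
Number of half-lives: n = 104.16/29.371 ≈ 3.5464.
Remaining = 257 × (1/2)^3.5464 = 257 × 0.085591 ≈ 21.997 pmol.

22.0 pmol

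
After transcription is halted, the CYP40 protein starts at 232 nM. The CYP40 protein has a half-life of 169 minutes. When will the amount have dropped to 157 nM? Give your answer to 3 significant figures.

Fraction remaining = 157/232 ≈ 0.67672.
n = log₂(232/157) = ln(1.4777)/ln 2 ≈ 0.56336 half-lives.
t = n × t½ = 0.56336 × 169 ≈ 95.208 minutes.

95.2 minutes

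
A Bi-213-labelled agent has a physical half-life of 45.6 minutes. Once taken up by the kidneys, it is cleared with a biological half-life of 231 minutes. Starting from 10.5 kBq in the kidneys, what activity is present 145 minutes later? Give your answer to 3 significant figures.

1/t_eff = 1/t_phys + 1/t_biol = 1/45.6 + 1/231 = 0.026259 per minute.
t_eff = 45.6 × 231 / (45.6 + 231) ≈ 38.082 minutes.
Remaining = 10.5 × (1/2)^(145/38.082) = 10.5 × (1/2)^3.8075 ≈ 0.74991 kBq.

0.750 kBq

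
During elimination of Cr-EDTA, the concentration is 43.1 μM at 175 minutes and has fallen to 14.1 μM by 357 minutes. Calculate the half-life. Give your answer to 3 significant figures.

Over Δt = 357 − 175 = 182 minutes, the level fell by a factor of 43.1/14.1 ≈ 3.0567.
n = log₂(3.0567) ≈ 1.612 half-lives, so t½ = 182/1.612 ≈ 112.9 minutes.

113 minutes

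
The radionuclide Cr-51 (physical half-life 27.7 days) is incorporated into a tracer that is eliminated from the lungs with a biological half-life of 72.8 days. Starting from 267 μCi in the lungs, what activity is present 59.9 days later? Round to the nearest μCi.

34 μCi

1/t_eff = 1/t_phys + 1/t_biol = 1/27.7 + 1/72.8 = 0.049837 per day.
t_eff = 27.7 × 72.8 / (27.7 + 72.8) ≈ 20.065 days.
Remaining = 267 × (1/2)^(59.9/20.065) = 267 × (1/2)^2.9853 ≈ 33.718 μCi.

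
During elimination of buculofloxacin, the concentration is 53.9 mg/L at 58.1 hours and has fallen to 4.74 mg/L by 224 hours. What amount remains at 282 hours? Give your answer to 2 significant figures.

2.0 mg/L

Over Δt = 224 − 58.1 = 165.9 hours, the level fell by a factor of 53.9/4.74 ≈ 11.371.
n = log₂(11.371) ≈ 3.5073 half-lives, so t½ = 165.9/3.5073 ≈ 47.301 hours.
From t = 224 to t = 282: 4.74 × (1/2)^((282−224)/47.301) ≈ 2.0261 mg/L.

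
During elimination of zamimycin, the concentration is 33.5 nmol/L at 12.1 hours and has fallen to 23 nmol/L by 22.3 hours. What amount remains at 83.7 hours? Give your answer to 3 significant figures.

2.39 nmol/L

Over Δt = 22.3 − 12.1 = 10.2 hours, the level fell by a factor of 33.5/23 ≈ 1.4565.
n = log₂(1.4565) ≈ 0.54253 half-lives, so t½ = 10.2/0.54253 ≈ 18.801 hours.
From t = 22.3 to t = 83.7: 23 × (1/2)^((83.7−22.3)/18.801) ≈ 2.3912 nmol/L.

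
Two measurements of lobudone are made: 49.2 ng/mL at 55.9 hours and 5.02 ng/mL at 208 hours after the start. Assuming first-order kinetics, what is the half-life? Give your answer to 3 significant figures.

Over Δt = 208 − 55.9 = 152.1 hours, the level fell by a factor of 49.2/5.02 ≈ 9.8008.
n = log₂(9.8008) ≈ 3.2929 half-lives, so t½ = 152.1/3.2929 ≈ 46.19 hours.

46.2 hours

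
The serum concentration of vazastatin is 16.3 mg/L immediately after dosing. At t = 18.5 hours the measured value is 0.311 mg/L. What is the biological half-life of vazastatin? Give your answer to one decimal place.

3.2 hours

A/A₀ = 0.311/16.3 ≈ 0.01908.
n = log₂(52.412) ≈ 5.7118 half-lives elapsed in 18.5 hours.
t½ = 18.5/5.7118 ≈ 3.2389 hours.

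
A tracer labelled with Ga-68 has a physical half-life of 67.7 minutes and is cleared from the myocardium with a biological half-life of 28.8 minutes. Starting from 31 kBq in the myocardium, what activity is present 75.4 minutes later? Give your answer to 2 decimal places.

2.33 kBq

1/t_eff = 1/t_phys + 1/t_biol = 1/67.7 + 1/28.8 = 0.049493 per minute.
t_eff = 67.7 × 28.8 / (67.7 + 28.8) ≈ 20.205 minutes.
Remaining = 31 × (1/2)^(75.4/20.205) = 31 × (1/2)^3.7318 ≈ 2.3334 kBq.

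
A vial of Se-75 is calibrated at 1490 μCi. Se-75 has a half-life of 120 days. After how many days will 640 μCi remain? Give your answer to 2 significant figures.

150 days

Fraction remaining = 640/1490 ≈ 0.42953.
n = log₂(1490/640) = ln(2.3281)/ln 2 ≈ 1.2192 half-lives.
t = n × t½ = 1.2192 × 120 ≈ 146.3 days.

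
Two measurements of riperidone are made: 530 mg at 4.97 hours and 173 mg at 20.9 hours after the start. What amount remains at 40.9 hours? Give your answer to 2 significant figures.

Over Δt = 20.9 − 4.97 = 15.93 hours, the level fell by a factor of 530/173 ≈ 3.0636.
n = log₂(3.0636) ≈ 1.6152 half-lives, so t½ = 15.93/1.6152 ≈ 9.8624 hours.
From t = 20.9 to t = 40.9: 173 × (1/2)^((40.9−20.9)/9.8624) ≈ 42.422 mg.

42 mg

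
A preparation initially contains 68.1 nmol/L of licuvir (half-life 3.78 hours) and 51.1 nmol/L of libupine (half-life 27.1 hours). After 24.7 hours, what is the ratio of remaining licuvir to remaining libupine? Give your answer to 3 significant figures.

licuvir: 68.1 × (1/2)^(24.7/3.78) = 68.1 × (1/2)^6.5344 ≈ 0.73468 nmol/L.
libupine: 51.1 × (1/2)^(24.7/27.1) = 51.1 × (1/2)^0.91144 ≈ 27.168 nmol/L.
Ratio ≈ 0.73468 / 27.168 ≈ 0.027043.

0.0270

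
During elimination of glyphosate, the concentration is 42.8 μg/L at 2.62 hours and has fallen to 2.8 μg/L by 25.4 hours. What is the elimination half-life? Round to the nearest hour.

6 hours

Over Δt = 25.4 − 2.62 = 22.78 hours, the level fell by a factor of 42.8/2.8 ≈ 15.286.
n = log₂(15.286) ≈ 3.9341 half-lives, so t½ = 22.78/3.9341 ≈ 5.7904 hours.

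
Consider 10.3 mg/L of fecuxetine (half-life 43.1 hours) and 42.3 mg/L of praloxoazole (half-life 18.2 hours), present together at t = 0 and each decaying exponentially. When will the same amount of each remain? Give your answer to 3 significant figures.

64.2 hours

Set 10.3·(1/2)^(t/43.1) = 42.3·(1/2)^(t/18.2).
Taking log₂: log₂(10.3/42.3) = t·(1/43.1 − 1/18.2).
log₂(0.2435) = -2.038; 1/43.1 − 1/18.2 = -0.031743.
t = -2.038 / -0.031743 ≈ 64.203 hours.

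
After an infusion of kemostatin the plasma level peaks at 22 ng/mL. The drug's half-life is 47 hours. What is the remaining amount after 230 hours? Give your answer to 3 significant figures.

0.740 ng/mL

Number of half-lives: n = 230/47 ≈ 4.8936.
Remaining = 22 × (1/2)^4.8936 = 22 × 0.033641 ≈ 0.74011 ng/mL.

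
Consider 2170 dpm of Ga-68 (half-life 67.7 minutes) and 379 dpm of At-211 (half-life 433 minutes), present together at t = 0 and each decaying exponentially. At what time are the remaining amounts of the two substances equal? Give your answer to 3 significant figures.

202 minutes

Set 2170·(1/2)^(t/67.7) = 379·(1/2)^(t/433).
Taking log₂: log₂(2170/379) = t·(1/67.7 − 1/433).
log₂(5.7256) = 2.5174; 1/67.7 − 1/433 = 0.012462.
t = 2.5174 / 0.012462 ≈ 202.01 minutes.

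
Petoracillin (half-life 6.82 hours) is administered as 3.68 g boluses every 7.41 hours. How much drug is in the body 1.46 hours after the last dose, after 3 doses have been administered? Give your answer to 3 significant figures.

5.37 g

The 3 doses were given 16.28, 8.87, 1.46 hours ago.
Total = 3.68·(1/2)^(16.28/6.82) + 3.68·(1/2)^(8.87/6.82) + 3.68·(1/2)^(1.46/6.82)
      = 0.70349 + 1.4939 + 3.1725 ≈ 5.37 g.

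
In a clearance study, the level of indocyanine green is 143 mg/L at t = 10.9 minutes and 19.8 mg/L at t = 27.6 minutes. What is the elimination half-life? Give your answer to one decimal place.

Over Δt = 27.6 − 10.9 = 16.7 minutes, the level fell by a factor of 143/19.8 ≈ 7.2222.
n = log₂(7.2222) ≈ 2.8524 half-lives, so t½ = 16.7/2.8524 ≈ 5.8546 minutes.

5.9 minutes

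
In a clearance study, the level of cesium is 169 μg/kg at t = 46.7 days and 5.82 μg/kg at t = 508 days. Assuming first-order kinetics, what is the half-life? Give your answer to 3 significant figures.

Over Δt = 508 − 46.7 = 461.3 days, the level fell by a factor of 169/5.82 ≈ 29.038.
n = log₂(29.038) ≈ 4.8599 half-lives, so t½ = 461.3/4.8599 ≈ 94.92 days.

94.9 days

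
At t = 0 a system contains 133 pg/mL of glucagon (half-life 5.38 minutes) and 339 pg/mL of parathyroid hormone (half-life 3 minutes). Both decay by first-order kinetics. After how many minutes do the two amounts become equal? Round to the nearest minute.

Set 133·(1/2)^(t/5.38) = 339·(1/2)^(t/3).
Taking log₂: log₂(133/339) = t·(1/5.38 − 1/3).
log₂(0.39233) = -1.3499; 1/5.38 − 1/3 = -0.14746.
t = -1.3499 / -0.14746 ≈ 9.1541 minutes.

9 minutes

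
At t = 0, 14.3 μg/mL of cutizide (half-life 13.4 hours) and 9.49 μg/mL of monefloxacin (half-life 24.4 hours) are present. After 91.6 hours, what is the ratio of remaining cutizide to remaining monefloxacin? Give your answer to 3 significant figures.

0.178

cutizide: 14.3 × (1/2)^(91.6/13.4) = 14.3 × (1/2)^6.8358 ≈ 0.12518 μg/mL.
monefloxacin: 9.49 × (1/2)^(91.6/24.4) = 9.49 × (1/2)^3.7541 ≈ 0.70335 μg/mL.
Ratio ≈ 0.12518 / 0.70335 ≈ 0.17798.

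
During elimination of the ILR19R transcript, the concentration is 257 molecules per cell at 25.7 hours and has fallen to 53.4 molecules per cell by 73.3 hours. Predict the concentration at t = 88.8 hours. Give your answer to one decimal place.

Over Δt = 73.3 − 25.7 = 47.6 hours, the level fell by a factor of 257/53.4 ≈ 4.8127.
n = log₂(4.8127) ≈ 2.2669 half-lives, so t½ = 47.6/2.2669 ≈ 20.998 hours.
From t = 73.3 to t = 88.8: 53.4 × (1/2)^((88.8−73.3)/20.998) ≈ 32.014 molecules per cell.

32.0 molecules per cell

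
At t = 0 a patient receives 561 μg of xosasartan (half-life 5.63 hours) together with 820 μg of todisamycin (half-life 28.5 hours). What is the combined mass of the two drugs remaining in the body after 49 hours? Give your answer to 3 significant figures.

xosasartan: 561 × (1/2)^(49/5.63) = 561 × (1/2)^8.7034 ≈ 1.3458 μg.
todisamycin: 820 × (1/2)^(49/28.5) = 820 × (1/2)^1.7193 ≈ 249.03 μg.
Total = 1.3458 + 249.03 ≈ 250.38 μg.

250 μg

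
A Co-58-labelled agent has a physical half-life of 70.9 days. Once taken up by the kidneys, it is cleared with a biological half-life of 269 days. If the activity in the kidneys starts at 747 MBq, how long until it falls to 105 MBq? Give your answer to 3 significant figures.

159 days

1/t_eff = 1/t_phys + 1/t_biol = 1/70.9 + 1/269 = 0.017822 per day.
t_eff = 70.9 × 269 / (70.9 + 269) ≈ 56.111 days.
n = log₂(747/105) ≈ 2.8307; t = 2.8307 × 56.111 ≈ 158.83 days.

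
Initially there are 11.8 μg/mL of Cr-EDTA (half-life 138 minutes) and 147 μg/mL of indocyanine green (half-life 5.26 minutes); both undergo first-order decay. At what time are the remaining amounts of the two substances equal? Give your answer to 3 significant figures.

Set 11.8·(1/2)^(t/138) = 147·(1/2)^(t/5.26).
Taking log₂: log₂(11.8/147) = t·(1/138 − 1/5.26).
log₂(0.080272) = -3.639; 1/138 − 1/5.26 = -0.18287.
t = -3.639 / -0.18287 ≈ 19.899 minutes.

19.9 minutes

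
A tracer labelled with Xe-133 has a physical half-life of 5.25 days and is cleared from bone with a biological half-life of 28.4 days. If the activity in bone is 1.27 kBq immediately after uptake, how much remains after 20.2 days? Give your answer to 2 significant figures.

1/t_eff = 1/t_phys + 1/t_biol = 1/5.25 + 1/28.4 = 0.22569 per day.
t_eff = 5.25 × 28.4 / (5.25 + 28.4) ≈ 4.4309 days.
Remaining = 1.27 × (1/2)^(20.2/4.4309) = 1.27 × (1/2)^4.5589 ≈ 0.053882 kBq.

0.054 kBq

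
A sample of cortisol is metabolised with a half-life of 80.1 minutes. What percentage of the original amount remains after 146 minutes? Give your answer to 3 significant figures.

28.3%

n = 146/80.1 ≈ 1.8227 half-lives.
Fraction remaining = (1/2)^1.8227 ≈ 0.28269, i.e. 28.269%.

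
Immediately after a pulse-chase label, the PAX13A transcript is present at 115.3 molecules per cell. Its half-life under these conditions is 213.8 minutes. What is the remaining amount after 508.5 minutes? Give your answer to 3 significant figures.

Number of half-lives: n = 508.5/213.8 ≈ 2.3784.
Remaining = 115.3 × (1/2)^2.3784 = 115.3 × 0.19232 ≈ 22.175 molecules per cell.

22.2 molecules per cell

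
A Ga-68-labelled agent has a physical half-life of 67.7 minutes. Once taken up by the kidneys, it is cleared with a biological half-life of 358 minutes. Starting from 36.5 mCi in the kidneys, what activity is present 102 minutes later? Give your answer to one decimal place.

1/t_eff = 1/t_phys + 1/t_biol = 1/67.7 + 1/358 = 0.017564 per minute.
t_eff = 67.7 × 358 / (67.7 + 358) ≈ 56.934 minutes.
Remaining = 36.5 × (1/2)^(102/56.934) = 36.5 × (1/2)^1.7916 ≈ 10.543 mCi.

10.5 mCi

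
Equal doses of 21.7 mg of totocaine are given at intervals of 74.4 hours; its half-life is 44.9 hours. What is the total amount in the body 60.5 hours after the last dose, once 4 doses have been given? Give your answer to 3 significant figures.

12.4 mg

The 4 doses were given 283.7, 209.3, 134.9, 60.5 hours ago.
Total = 21.7·(1/2)^(283.7/44.9) + 21.7·(1/2)^(209.3/44.9) + 21.7·(1/2)^(134.9/44.9) + 21.7·(1/2)^(60.5/44.9)
      = 0.2719 + 0.85747 + 2.7041 + 8.5279 ≈ 12.361 mg.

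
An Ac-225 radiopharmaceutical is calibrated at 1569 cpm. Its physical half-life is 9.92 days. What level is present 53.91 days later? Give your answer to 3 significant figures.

36.3 cpm

Number of half-lives: n = 53.91/9.92 ≈ 5.4345.
Remaining = 1569 × (1/2)^5.4345 = 1569 × 0.023124 ≈ 36.281 cpm.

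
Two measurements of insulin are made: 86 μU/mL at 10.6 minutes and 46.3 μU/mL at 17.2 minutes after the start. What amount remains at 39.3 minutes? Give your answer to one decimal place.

5.8 μU/mL

Over Δt = 17.2 − 10.6 = 6.6 minutes, the level fell by a factor of 86/46.3 ≈ 1.8575.
n = log₂(1.8575) ≈ 0.89332 half-lives, so t½ = 6.6/0.89332 ≈ 7.3881 minutes.
From t = 17.2 to t = 39.3: 46.3 × (1/2)^((39.3−17.2)/7.3881) ≈ 5.8226 μU/mL.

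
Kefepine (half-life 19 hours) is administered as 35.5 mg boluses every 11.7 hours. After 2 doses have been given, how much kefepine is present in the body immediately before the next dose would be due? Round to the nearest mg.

The 2 doses were given 23.4, 11.7 hours ago.
Total = 35.5·(1/2)^(23.4/19) + 35.5·(1/2)^(11.7/19)
      = 15.118 + 23.166 ≈ 38.284 mg.

38 mg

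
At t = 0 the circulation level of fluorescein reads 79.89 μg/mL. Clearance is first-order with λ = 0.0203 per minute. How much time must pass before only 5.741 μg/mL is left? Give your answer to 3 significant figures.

t½ = ln 2 / λ = 0.69315 / 0.0203 ≈ 34.145 minutes.
Fraction remaining = 5.741/79.89 ≈ 0.071861.
n = log₂(79.89/5.741) = ln(13.916)/ln 2 ≈ 3.7986 half-lives.
t = n × t½ = 3.7986 × 34.145 ≈ 129.71 minutes.

130 minutes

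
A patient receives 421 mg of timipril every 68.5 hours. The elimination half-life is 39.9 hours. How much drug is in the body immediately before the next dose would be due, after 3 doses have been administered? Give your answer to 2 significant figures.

The 3 doses were given 205.5, 137, 68.5 hours ago.
Total = 421·(1/2)^(205.5/39.9) + 421·(1/2)^(137/39.9) + 421·(1/2)^(68.5/39.9)
      = 11.854 + 38.965 + 128.08 ≈ 178.9 mg.

180 mg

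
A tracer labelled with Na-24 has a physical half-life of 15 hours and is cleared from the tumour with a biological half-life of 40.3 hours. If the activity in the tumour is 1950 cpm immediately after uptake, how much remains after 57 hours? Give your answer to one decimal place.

52.5 cpm

1/t_eff = 1/t_phys + 1/t_biol = 1/15 + 1/40.3 = 0.091481 per hour.
t_eff = 15 × 40.3 / (15 + 40.3) ≈ 10.931 hours.
Remaining = 1950 × (1/2)^(57/10.931) = 1950 × (1/2)^5.2144 ≈ 52.523 cpm.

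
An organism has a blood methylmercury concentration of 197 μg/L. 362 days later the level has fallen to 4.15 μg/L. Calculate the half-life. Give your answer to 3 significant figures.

65.0 days

A/A₀ = 4.15/197 ≈ 0.021066.
n = log₂(47.47) ≈ 5.5689 half-lives elapsed in 362 days.
t½ = 362/5.5689 ≈ 65.003 days.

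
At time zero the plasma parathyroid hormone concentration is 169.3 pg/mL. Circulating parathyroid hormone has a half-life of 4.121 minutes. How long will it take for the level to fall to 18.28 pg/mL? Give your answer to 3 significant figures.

Fraction remaining = 18.28/169.3 ≈ 0.10797.
n = log₂(169.3/18.28) = ln(9.2615)/ln 2 ≈ 3.2112 half-lives.
t = n × t½ = 3.2112 × 4.121 ≈ 13.234 minutes.

13.2 minutes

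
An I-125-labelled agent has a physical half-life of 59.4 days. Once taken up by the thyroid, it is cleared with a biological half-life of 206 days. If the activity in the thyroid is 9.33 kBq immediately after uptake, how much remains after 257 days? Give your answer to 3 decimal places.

1/t_eff = 1/t_phys + 1/t_biol = 1/59.4 + 1/206 = 0.021689 per day.
t_eff = 59.4 × 206 / (59.4 + 206) ≈ 46.106 days.
Remaining = 9.33 × (1/2)^(257/46.106) = 9.33 × (1/2)^5.5742 ≈ 0.19583 kBq.

0.196 kBq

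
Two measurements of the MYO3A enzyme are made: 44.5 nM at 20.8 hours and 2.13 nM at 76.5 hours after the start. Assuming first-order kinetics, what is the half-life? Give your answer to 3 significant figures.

Over Δt = 76.5 − 20.8 = 55.7 hours, the level fell by a factor of 44.5/2.13 ≈ 20.892.
n = log₂(20.892) ≈ 4.3849 half-lives, so t½ = 55.7/4.3849 ≈ 12.703 hours.

12.7 hours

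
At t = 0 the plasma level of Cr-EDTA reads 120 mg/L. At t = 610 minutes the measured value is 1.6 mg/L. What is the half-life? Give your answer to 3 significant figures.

97.9 minutes

A/A₀ = 1.6/120 ≈ 0.013333.
n = log₂(75) ≈ 6.2288 half-lives elapsed in 610 minutes.
t½ = 610/6.2288 ≈ 97.932 minutes.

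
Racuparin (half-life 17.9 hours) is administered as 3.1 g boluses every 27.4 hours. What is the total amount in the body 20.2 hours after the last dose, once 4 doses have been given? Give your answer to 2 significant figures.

2.1 g

The 4 doses were given 102.4, 75, 47.6, 20.2 hours ago.
Total = 3.1·(1/2)^(102.4/17.9) + 3.1·(1/2)^(75/17.9) + 3.1·(1/2)^(47.6/17.9) + 3.1·(1/2)^(20.2/17.9)
      = 0.058785 + 0.16985 + 0.49075 + 1.4179 ≈ 2.1373 g.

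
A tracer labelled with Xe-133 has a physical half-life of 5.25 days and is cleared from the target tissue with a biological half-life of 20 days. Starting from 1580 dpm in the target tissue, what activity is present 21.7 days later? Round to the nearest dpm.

1/t_eff = 1/t_phys + 1/t_biol = 1/5.25 + 1/20 = 0.24048 per day.
t_eff = 5.25 × 20 / (5.25 + 20) ≈ 4.1584 days.
Remaining = 1580 × (1/2)^(21.7/4.1584) = 1580 × (1/2)^5.2183 ≈ 42.441 dpm.

42 dpm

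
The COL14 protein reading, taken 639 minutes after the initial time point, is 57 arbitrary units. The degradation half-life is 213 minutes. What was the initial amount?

Number of half-lives elapsed: n = 639/213 ≈ 3.
A₀ = A × 2^n = 57 × 2^3 = 57 × 8 ≈ 456 arbitrary units.

456 arbitrary units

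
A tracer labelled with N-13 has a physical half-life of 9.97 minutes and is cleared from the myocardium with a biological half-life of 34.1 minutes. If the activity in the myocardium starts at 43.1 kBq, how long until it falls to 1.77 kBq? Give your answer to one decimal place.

1/t_eff = 1/t_phys + 1/t_biol = 1/9.97 + 1/34.1 = 0.12963 per minute.
t_eff = 9.97 × 34.1 / (9.97 + 34.1) ≈ 7.7145 minutes.
n = log₂(43.1/1.77) ≈ 4.6059; t = 4.6059 × 7.7145 ≈ 35.532 minutes.

35.5 minutes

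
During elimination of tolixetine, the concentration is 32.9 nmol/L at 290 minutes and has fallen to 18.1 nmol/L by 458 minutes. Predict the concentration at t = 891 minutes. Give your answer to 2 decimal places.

Over Δt = 458 − 290 = 168 minutes, the level fell by a factor of 32.9/18.1 ≈ 1.8177.
n = log₂(1.8177) ≈ 0.8621 half-lives, so t½ = 168/0.8621 ≈ 194.87 minutes.
From t = 458 to t = 891: 18.1 × (1/2)^((891−458)/194.87) ≈ 3.8797 nmol/L.

3.88 nmol/L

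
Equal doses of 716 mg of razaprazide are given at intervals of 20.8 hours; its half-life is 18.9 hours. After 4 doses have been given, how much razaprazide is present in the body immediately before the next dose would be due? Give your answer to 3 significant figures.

The 4 doses were given 83.2, 62.4, 41.6, 20.8 hours ago.
Total = 716·(1/2)^(83.2/18.9) + 716·(1/2)^(62.4/18.9) + 716·(1/2)^(41.6/18.9) + 716·(1/2)^(20.8/18.9)
      = 33.864 + 72.617 + 155.71 + 333.9 ≈ 596.1 mg.

596 mg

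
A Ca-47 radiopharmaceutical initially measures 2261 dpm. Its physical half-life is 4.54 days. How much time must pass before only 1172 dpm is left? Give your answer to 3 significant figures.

4.30 days

Fraction remaining = 1172/2261 ≈ 0.51835.
n = log₂(2261/1172) = ln(1.9292)/ln 2 ≈ 0.94799 half-lives.
t = n × t½ = 0.94799 × 4.54 ≈ 4.3039 days.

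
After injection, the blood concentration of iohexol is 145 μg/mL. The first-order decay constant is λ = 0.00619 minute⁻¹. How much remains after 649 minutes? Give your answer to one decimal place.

2.6 μg/mL

t½ = ln 2 / λ = 0.69315 / 0.00619 ≈ 111.98 minutes.
Number of half-lives: n = 649/111.98 ≈ 5.7958.
Remaining = 145 × (1/2)^5.7958 = 145 × 0.018001 ≈ 2.6102 μg/mL.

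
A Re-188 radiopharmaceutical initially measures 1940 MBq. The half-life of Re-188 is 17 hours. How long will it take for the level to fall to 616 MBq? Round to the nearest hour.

28 hours

Fraction remaining = 616/1940 ≈ 0.31753.
n = log₂(1940/616) = ln(3.1494)/ln 2 ≈ 1.6551 half-lives.
t = n × t½ = 1.6551 × 17 ≈ 28.136 hours.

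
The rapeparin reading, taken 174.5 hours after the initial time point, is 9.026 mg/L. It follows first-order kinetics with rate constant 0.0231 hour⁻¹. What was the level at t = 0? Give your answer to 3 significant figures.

t½ = ln 2 / λ = 0.69315 / 0.0231 ≈ 30.006 hours.
Number of half-lives elapsed: n = 174.5/30.006 ≈ 5.8154.
A₀ = A × 2^n = 9.026 × 2^5.8154 = 9.026 × 56.314 ≈ 508.29 mg/L.

508 mg/L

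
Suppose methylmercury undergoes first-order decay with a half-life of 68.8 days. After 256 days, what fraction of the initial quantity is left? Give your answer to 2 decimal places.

n = 256/68.8 ≈ 3.7209 half-lives.
Fraction remaining = (1/2)^3.7209 ≈ 0.075838.

0.08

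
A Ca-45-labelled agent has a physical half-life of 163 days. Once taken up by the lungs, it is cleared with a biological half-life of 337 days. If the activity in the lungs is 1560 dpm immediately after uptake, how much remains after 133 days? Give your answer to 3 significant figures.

1/t_eff = 1/t_phys + 1/t_biol = 1/163 + 1/337 = 0.0091023 per day.
t_eff = 163 × 337 / (163 + 337) ≈ 109.86 days.
Remaining = 1560 × (1/2)^(133/109.86) = 1560 × (1/2)^1.2106 ≈ 674.05 dpm.

674 dpm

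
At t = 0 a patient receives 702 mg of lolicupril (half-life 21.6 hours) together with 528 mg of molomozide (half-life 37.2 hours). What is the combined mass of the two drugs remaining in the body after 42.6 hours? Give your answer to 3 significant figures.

418 mg

lolicupril: 702 × (1/2)^(42.6/21.6) = 702 × (1/2)^1.9722 ≈ 178.91 mg.
molomozide: 528 × (1/2)^(42.6/37.2) = 528 × (1/2)^1.1452 ≈ 238.73 mg.
Total = 178.91 + 238.73 ≈ 417.64 mg.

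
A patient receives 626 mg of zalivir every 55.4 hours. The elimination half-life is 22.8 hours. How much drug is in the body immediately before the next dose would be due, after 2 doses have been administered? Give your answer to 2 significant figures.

The 2 doses were given 110.8, 55.4 hours ago.
Total = 626·(1/2)^(110.8/22.8) + 626·(1/2)^(55.4/22.8)
      = 21.561 + 116.18 ≈ 137.74 mg.

140 mg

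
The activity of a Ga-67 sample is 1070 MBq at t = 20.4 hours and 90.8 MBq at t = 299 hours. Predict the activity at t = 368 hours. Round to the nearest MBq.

Over Δt = 299 − 20.4 = 278.6 hours, the level fell by a factor of 1070/90.8 ≈ 11.784.
n = log₂(11.784) ≈ 3.5588 half-lives, so t½ = 278.6/3.5588 ≈ 78.285 hours.
From t = 299 to t = 368: 90.8 × (1/2)^((368−299)/78.285) ≈ 49.29 MBq.

49 MBq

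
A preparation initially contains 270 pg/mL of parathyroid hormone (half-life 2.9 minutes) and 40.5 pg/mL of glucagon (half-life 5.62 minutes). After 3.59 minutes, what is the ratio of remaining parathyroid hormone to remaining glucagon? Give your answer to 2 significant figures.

4.4

parathyroid hormone: 270 × (1/2)^(3.59/2.9) = 270 × (1/2)^1.2379 ≈ 114.47 pg/mL.
glucagon: 40.5 × (1/2)^(3.59/5.62) = 40.5 × (1/2)^0.63879 ≈ 26.011 pg/mL.
Ratio ≈ 114.47 / 26.011 ≈ 4.401.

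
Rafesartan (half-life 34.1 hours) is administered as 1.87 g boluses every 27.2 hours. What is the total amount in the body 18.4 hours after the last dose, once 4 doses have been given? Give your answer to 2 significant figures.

2.7 g

The 4 doses were given 100, 72.8, 45.6, 18.4 hours ago.
Total = 1.87·(1/2)^(100/34.1) + 1.87·(1/2)^(72.8/34.1) + 1.87·(1/2)^(45.6/34.1) + 1.87·(1/2)^(18.4/34.1)
      = 0.24494 + 0.42577 + 0.7401 + 1.2865 ≈ 2.6973 g.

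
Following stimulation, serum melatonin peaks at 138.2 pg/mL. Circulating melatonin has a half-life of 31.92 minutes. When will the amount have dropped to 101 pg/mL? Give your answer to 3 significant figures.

14.4 minutes

Fraction remaining = 101/138.2 ≈ 0.73082.
n = log₂(138.2/101) = ln(1.3683)/ln 2 ≈ 0.4524 half-lives.
t = n × t½ = 0.4524 × 31.92 ≈ 14.441 minutes.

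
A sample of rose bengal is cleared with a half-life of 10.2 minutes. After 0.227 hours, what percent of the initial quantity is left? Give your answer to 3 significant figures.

39.6%

0.227 hours = 13.62 minutes.
n = 13.62/10.2 ≈ 1.3353 half-lives.
Fraction remaining = (1/2)^1.3353 ≈ 0.39631, i.e. 39.631%.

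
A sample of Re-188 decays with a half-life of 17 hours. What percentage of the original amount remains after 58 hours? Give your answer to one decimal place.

n = 58/17 ≈ 3.4118 half-lives.
Fraction remaining = (1/2)^3.4118 ≈ 0.093963, i.e. 9.3963%.

9.4%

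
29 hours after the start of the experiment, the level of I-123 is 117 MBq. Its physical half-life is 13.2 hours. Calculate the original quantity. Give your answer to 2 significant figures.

Number of half-lives elapsed: n = 29/13.2 ≈ 2.197.
A₀ = A × 2^n = 117 × 2^2.197 = 117 × 4.5852 ≈ 536.46 MBq.

540 MBq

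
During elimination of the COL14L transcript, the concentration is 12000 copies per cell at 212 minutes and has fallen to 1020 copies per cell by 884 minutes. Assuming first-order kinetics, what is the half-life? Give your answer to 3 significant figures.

Over Δt = 884 − 212 = 672 minutes, the level fell by a factor of 12000/1020 ≈ 11.765.
n = log₂(11.765) ≈ 3.5564 half-lives, so t½ = 672/3.5564 ≈ 188.96 minutes.

189 minutes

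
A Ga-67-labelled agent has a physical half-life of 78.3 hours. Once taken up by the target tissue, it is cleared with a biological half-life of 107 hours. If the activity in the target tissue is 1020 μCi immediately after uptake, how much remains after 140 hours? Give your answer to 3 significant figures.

119 μCi

1/t_eff = 1/t_phys + 1/t_biol = 1/78.3 + 1/107 = 0.022117 per hour.
t_eff = 78.3 × 107 / (78.3 + 107) ≈ 45.214 hours.
Remaining = 1020 × (1/2)^(140/45.214) = 1020 × (1/2)^3.0964 ≈ 119.26 μCi.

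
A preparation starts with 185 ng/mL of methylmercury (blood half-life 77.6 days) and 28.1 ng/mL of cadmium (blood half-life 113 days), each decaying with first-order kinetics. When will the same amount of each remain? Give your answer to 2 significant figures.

670 days

Set 185·(1/2)^(t/77.6) = 28.1·(1/2)^(t/113).
Taking log₂: log₂(185/28.1) = t·(1/77.6 − 1/113).
log₂(6.5836) = 2.7189; 1/77.6 − 1/113 = 0.004037.
t = 2.7189 / 0.004037 ≈ 673.48 days.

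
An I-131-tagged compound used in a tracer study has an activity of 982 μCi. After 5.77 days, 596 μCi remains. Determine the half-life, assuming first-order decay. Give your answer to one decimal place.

A/A₀ = 596/982 ≈ 0.60692.
n = log₂(1.6477) ≈ 0.72041 half-lives elapsed in 5.77 days.
t½ = 5.77/0.72041 ≈ 8.0093 days.

8.0 days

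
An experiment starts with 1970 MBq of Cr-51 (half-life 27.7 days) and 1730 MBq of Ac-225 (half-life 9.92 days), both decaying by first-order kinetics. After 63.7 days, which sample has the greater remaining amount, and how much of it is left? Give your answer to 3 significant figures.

Cr-51: 1970 × (1/2)^2.2996 ≈ 400.13 MBq.
Ac-225: 1730 × (1/2)^6.4214 ≈ 20.185 MBq.
Cr-51 has more remaining, at ≈ 400.13 MBq.

Cr-51, 400 MBq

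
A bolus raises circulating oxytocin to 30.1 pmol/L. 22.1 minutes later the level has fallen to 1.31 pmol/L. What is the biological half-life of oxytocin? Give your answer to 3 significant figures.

A/A₀ = 1.31/30.1 ≈ 0.043522.
n = log₂(22.977) ≈ 4.5221 half-lives elapsed in 22.1 minutes.
t½ = 22.1/4.5221 ≈ 4.8871 minutes.

4.89 minutes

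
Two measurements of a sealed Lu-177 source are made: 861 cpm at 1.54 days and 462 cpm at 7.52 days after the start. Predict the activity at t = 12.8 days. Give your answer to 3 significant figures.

267 cpm

Over Δt = 7.52 − 1.54 = 5.98 days, the level fell by a factor of 861/462 ≈ 1.8636.
n = log₂(1.8636) ≈ 0.89812 half-lives, so t½ = 5.98/0.89812 ≈ 6.6584 days.
From t = 7.52 to t = 12.8: 462 × (1/2)^((12.8−7.52)/6.6584) ≈ 266.64 cpm.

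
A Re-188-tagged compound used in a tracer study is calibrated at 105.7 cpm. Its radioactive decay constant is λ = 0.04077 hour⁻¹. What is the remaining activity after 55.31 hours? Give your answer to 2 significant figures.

11 cpm

t½ = ln 2 / λ = 0.69315 / 0.04077 ≈ 17.001 hours.
Number of half-lives: n = 55.31/17.001 ≈ 3.2533.
Remaining = 105.7 × (1/2)^3.2533 = 105.7 × 0.10487 ≈ 11.085 cpm.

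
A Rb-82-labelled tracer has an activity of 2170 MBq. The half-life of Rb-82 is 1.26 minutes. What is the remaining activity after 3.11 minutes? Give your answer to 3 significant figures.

392 MBq

Number of half-lives: n = 3.11/1.26 ≈ 2.4683.
Remaining = 2170 × (1/2)^2.4683 = 2170 × 0.18071 ≈ 392.14 MBq.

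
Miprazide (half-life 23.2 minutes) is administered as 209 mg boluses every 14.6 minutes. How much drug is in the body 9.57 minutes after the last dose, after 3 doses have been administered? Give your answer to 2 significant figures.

320 mg

The 3 doses were given 38.77, 24.17, 9.57 minutes ago.
Total = 209·(1/2)^(38.77/23.2) + 209·(1/2)^(24.17/23.2) + 209·(1/2)^(9.57/23.2)
      = 65.628 + 101.51 + 157.03 ≈ 324.17 mg.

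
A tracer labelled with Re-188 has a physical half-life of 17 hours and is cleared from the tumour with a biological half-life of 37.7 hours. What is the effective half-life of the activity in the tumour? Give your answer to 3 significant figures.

1/t_eff = 1/t_phys + 1/t_biol = 1/17 + 1/37.7 = 0.085349 per hour.
t_eff = 17 × 37.7 / (17 + 37.7) ≈ 11.717 hours.

11.7 hours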